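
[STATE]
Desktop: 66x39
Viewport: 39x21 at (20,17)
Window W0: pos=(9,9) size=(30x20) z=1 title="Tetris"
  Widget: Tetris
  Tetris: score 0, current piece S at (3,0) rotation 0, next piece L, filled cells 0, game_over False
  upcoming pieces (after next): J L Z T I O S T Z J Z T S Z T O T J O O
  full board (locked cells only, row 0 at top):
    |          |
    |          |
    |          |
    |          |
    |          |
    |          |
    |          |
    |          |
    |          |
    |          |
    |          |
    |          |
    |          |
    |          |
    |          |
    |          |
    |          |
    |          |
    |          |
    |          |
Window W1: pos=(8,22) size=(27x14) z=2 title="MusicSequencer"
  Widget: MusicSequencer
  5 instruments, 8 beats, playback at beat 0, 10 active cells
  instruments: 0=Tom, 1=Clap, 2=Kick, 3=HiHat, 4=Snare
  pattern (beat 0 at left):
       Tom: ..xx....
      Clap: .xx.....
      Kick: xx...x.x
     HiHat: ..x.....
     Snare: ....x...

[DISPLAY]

│                 ┃                    
│Score:           ┃                    
│0                ┃                    
│                 ┃                    
│                 ┃                    
━━━━━━━━━━━━━━┓   ┃                    
ncer          ┃   ┃                    
──────────────┨   ┃                    
567           ┃   ┃                    
···           ┃   ┃                    
···           ┃   ┃                    
█·█           ┃━━━┛                    
···           ┃                        
···           ┃                        
              ┃                        
              ┃                        
              ┃                        
              ┃                        
━━━━━━━━━━━━━━┛                        
                                       
                                       


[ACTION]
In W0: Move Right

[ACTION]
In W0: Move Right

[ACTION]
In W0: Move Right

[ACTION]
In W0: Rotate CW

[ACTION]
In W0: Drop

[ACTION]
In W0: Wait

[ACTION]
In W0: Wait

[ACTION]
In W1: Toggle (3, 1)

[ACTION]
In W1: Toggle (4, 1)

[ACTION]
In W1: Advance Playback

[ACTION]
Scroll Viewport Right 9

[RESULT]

           ┃                           
           ┃                           
           ┃                           
           ┃                           
           ┃                           
━━━━━━━┓   ┃                           
       ┃   ┃                           
───────┨   ┃                           
       ┃   ┃                           
       ┃   ┃                           
       ┃   ┃                           
       ┃━━━┛                           
       ┃                               
       ┃                               
       ┃                               
       ┃                               
       ┃                               
       ┃                               
━━━━━━━┛                               
                                       
                                       


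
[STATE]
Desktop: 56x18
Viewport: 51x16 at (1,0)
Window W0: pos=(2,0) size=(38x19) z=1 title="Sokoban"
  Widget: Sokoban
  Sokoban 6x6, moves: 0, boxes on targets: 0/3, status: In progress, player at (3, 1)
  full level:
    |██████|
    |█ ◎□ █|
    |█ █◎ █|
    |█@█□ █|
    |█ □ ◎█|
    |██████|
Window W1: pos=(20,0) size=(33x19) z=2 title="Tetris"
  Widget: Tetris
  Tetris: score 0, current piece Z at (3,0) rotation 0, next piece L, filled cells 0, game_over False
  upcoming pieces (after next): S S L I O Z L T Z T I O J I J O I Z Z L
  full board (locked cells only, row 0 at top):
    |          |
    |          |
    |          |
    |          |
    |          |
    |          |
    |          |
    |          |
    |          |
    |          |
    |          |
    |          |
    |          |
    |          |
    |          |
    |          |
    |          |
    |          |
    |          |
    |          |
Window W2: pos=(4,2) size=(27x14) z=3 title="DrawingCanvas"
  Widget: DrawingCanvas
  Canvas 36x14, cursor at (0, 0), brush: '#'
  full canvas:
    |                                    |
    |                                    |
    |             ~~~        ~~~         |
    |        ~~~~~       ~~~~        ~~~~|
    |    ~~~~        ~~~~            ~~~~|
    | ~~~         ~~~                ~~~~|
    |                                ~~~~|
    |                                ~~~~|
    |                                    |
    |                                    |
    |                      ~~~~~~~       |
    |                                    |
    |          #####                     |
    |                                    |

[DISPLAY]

 ┏━━━━━━━━━━━━━━━━━┏━━━━━━━━━━━━━━━━━━━━━━━━━━━━━━━
 ┃ Sokoban         ┃ Tetris                        
 ┠─┏━━━━━━━━━━━━━━━━━━━━━━━━━┓─────────────────────
 ┃█┃ DrawingCanvas           ┃│Next:               
 ┃█┠─────────────────────────┨│  ▒                 
 ┃█┃+                        ┃│▒▒▒                 
 ┃█┃                         ┃│                    
 ┃█┃             ~~~        ~┃│                    
 ┃█┃        ~~~~~       ~~~~ ┃│                    
 ┃M┃    ~~~~        ~~~~     ┃│Score:              
 ┃ ┃ ~~~         ~~~         ┃│0                   
 ┃ ┃                         ┃│                    
 ┃ ┃                         ┃│                    
 ┃ ┃                         ┃│                    
 ┃ ┃                         ┃│                    
 ┃ ┗━━━━━━━━━━━━━━━━━━━━━━━━━┛│                    


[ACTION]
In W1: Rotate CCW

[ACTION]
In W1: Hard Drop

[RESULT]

 ┏━━━━━━━━━━━━━━━━━┏━━━━━━━━━━━━━━━━━━━━━━━━━━━━━━━
 ┃ Sokoban         ┃ Tetris                        
 ┠─┏━━━━━━━━━━━━━━━━━━━━━━━━━┓─────────────────────
 ┃█┃ DrawingCanvas           ┃│Next:               
 ┃█┠─────────────────────────┨│ ░░                 
 ┃█┃+                        ┃│░░                  
 ┃█┃                         ┃│                    
 ┃█┃             ~~~        ~┃│                    
 ┃█┃        ~~~~~       ~~~~ ┃│                    
 ┃M┃    ~~~~        ~~~~     ┃│Score:              
 ┃ ┃ ~~~         ~~~         ┃│0                   
 ┃ ┃                         ┃│                    
 ┃ ┃                         ┃│                    
 ┃ ┃                         ┃│                    
 ┃ ┃                         ┃│                    
 ┃ ┗━━━━━━━━━━━━━━━━━━━━━━━━━┛│                    


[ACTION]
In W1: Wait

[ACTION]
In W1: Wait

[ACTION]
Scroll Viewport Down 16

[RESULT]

 ┠─┏━━━━━━━━━━━━━━━━━━━━━━━━━┓─────────────────────
 ┃█┃ DrawingCanvas           ┃│Next:               
 ┃█┠─────────────────────────┨│ ░░                 
 ┃█┃+                        ┃│░░                  
 ┃█┃                         ┃│                    
 ┃█┃             ~~~        ~┃│                    
 ┃█┃        ~~~~~       ~~~~ ┃│                    
 ┃M┃    ~~~~        ~~~~     ┃│Score:              
 ┃ ┃ ~~~         ~~~         ┃│0                   
 ┃ ┃                         ┃│                    
 ┃ ┃                         ┃│                    
 ┃ ┃                         ┃│                    
 ┃ ┃                         ┃│                    
 ┃ ┗━━━━━━━━━━━━━━━━━━━━━━━━━┛│                    
 ┃                 ┃   ▓▓     │                    
 ┃                 ┃   ▓      │                    


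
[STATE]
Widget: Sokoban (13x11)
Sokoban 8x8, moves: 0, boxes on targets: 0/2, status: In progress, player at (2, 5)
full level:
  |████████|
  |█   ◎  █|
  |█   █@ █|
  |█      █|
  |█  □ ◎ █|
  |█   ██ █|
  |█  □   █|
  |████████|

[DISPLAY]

████████     
█   ◎  █     
█   █@ █     
█      █     
█  □ ◎ █     
█   ██ █     
█  □   █     
████████     
Moves: 0  0/2
             
             


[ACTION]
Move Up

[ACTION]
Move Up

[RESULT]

████████     
█   ◎@ █     
█   █  █     
█      █     
█  □ ◎ █     
█   ██ █     
█  □   █     
████████     
Moves: 1  0/2
             
             


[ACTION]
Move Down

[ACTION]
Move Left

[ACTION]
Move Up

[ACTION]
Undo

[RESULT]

████████     
█   ◎  █     
█   █@ █     
█      █     
█  □ ◎ █     
█   ██ █     
█  □   █     
████████     
Moves: 2  0/2
             
             


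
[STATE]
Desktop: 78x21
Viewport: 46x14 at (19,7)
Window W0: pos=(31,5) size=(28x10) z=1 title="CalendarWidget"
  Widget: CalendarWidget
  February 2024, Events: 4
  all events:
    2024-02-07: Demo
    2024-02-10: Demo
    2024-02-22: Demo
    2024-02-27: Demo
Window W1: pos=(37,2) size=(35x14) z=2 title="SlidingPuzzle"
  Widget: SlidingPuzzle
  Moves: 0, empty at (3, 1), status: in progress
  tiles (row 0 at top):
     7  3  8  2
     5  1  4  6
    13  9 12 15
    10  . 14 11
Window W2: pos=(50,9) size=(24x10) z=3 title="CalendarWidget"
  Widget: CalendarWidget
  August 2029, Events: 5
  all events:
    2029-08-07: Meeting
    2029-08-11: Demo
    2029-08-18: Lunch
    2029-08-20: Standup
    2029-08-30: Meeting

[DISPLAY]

            ┠─────┃├────┼────┼────┼────┤      
            ┃     ┃│  5 │  1 │  4 │  6 │      
            ┃Mo Tu┃├────┼────┼─┏━━━━━━━━━━━━━━
            ┃     ┃│ 13 │  9 │ ┃ CalendarWidge
            ┃ 5  6┃├────┼────┼─┠──────────────
            ┃12 13┃│ 10 │    │ ┃     August 20
            ┃19 20┃└────┴────┴─┃Mo Tu We Th Fr
            ┗━━━━━┃Moves: 0    ┃       1  2  3
                  ┗━━━━━━━━━━━━┃ 6  7*  8  9 1
                               ┃13 14 15 16 17
                               ┃20* 21 22 23 2
                               ┗━━━━━━━━━━━━━━
                                              
                                              


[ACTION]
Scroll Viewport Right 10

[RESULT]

  ┠─────┃├────┼────┼────┼────┤            ┃   
  ┃     ┃│  5 │  1 │  4 │  6 │            ┃   
  ┃Mo Tu┃├────┼────┼─┏━━━━━━━━━━━━━━━━━━━━━━┓ 
  ┃     ┃│ 13 │  9 │ ┃ CalendarWidget       ┃ 
  ┃ 5  6┃├────┼────┼─┠──────────────────────┨ 
  ┃12 13┃│ 10 │    │ ┃     August 2029      ┃ 
  ┃19 20┃└────┴────┴─┃Mo Tu We Th Fr Sa Su  ┃ 
  ┗━━━━━┃Moves: 0    ┃       1  2  3  4  5  ┃ 
        ┗━━━━━━━━━━━━┃ 6  7*  8  9 10 11* 12┃ 
                     ┃13 14 15 16 17 18* 19 ┃ 
                     ┃20* 21 22 23 24 25 26 ┃ 
                     ┗━━━━━━━━━━━━━━━━━━━━━━┛ 
                                              
                                              


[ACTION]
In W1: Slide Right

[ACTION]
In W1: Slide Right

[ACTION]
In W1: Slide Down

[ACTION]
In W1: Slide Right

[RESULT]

  ┠─────┃├────┼────┼────┼────┤            ┃   
  ┃     ┃│  5 │  1 │  4 │  6 │            ┃   
  ┃Mo Tu┃├────┼────┼─┏━━━━━━━━━━━━━━━━━━━━━━┓ 
  ┃     ┃│    │  9 │ ┃ CalendarWidget       ┃ 
  ┃ 5  6┃├────┼────┼─┠──────────────────────┨ 
  ┃12 13┃│ 13 │ 10 │ ┃     August 2029      ┃ 
  ┃19 20┃└────┴────┴─┃Mo Tu We Th Fr Sa Su  ┃ 
  ┗━━━━━┃Moves: 2    ┃       1  2  3  4  5  ┃ 
        ┗━━━━━━━━━━━━┃ 6  7*  8  9 10 11* 12┃ 
                     ┃13 14 15 16 17 18* 19 ┃ 
                     ┃20* 21 22 23 24 25 26 ┃ 
                     ┗━━━━━━━━━━━━━━━━━━━━━━┛ 
                                              
                                              


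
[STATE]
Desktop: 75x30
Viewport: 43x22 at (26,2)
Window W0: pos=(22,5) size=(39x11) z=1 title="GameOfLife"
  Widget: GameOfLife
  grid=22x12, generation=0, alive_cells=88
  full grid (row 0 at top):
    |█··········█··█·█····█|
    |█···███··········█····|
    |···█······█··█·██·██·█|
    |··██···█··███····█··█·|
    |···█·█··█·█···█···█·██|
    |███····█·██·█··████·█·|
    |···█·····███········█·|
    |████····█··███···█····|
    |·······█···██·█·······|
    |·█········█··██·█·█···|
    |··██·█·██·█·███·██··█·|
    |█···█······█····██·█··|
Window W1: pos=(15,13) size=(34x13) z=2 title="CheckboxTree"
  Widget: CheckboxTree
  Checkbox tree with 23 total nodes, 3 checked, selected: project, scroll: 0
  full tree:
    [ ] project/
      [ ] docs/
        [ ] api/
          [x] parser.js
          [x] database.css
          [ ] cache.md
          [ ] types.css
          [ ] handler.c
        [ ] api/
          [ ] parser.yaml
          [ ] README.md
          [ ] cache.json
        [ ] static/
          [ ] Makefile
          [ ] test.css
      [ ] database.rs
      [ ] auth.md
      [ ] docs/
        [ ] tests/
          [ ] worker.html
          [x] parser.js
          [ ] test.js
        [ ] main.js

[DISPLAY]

                                           
                                           
                                           
━━━━━━━━━━━━━━━━━━━━━━━━━━━━━━━━━━┓        
meOfLife                          ┃        
──────────────────────────────────┨        
: 0                               ┃        
█···█··███····█··█·               ┃        
█·█··█·█···█···█·██               ┃        
····█·██·█··████·█·               ┃        
█·····███········█·               ┃        
━━━━━━━━━━━━━━━━━━━━━━┓           ┃        
ree                   ┃           ┃        
──────────────────────┨━━━━━━━━━━━┛        
ct/                   ┃                    
s/                    ┃                    
pi/                   ┃                    
 parser.js            ┃                    
 database.css         ┃                    
 cache.md             ┃                    
 types.css            ┃                    
 handler.c            ┃                    


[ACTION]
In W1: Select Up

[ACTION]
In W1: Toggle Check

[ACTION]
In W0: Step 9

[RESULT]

                                           
                                           
                                           
━━━━━━━━━━━━━━━━━━━━━━━━━━━━━━━━━━┓        
meOfLife                          ┃        
──────────────────────────────────┨        
: 9                               ┃        
···················               ┃        
············█······               ┃        
···········█████···               ┃        
█·········██·██····               ┃        
━━━━━━━━━━━━━━━━━━━━━━┓           ┃        
ree                   ┃           ┃        
──────────────────────┨━━━━━━━━━━━┛        
ct/                   ┃                    
s/                    ┃                    
pi/                   ┃                    
 parser.js            ┃                    
 database.css         ┃                    
 cache.md             ┃                    
 types.css            ┃                    
 handler.c            ┃                    


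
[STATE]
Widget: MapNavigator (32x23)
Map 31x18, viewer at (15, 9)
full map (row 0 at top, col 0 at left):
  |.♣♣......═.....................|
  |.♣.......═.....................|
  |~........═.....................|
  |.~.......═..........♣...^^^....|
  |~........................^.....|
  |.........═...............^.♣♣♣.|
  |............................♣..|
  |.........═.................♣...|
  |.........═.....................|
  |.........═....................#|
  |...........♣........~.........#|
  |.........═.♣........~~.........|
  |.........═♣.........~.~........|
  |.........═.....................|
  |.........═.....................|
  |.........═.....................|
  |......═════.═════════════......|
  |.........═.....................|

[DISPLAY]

                                
                                
 .♣♣......═.....................
 .♣.......═.....................
 ~........═.....................
 .~.......═..........♣...^^^....
 ~........................^.....
 .........═...............^.♣♣♣.
 ............................♣..
 .........═.................♣...
 .........═.....................
 .........═.....@..............#
 ...........♣........~.........#
 .........═.♣........~~.........
 .........═♣.........~.~........
 .........═.....................
 .........═.....................
 .........═.....................
 ......═════.═════════════......
 .........═.....................
                                
                                
                                


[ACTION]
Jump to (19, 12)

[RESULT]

......═.....................    
......═.....................    
......═..........♣...^^^....    
......................^.....    
......═...............^.♣♣♣.    
.........................♣..    
......═.................♣...    
......═.....................    
......═....................#    
........♣........~.........#    
......═.♣........~~.........    
......═♣........@~.~........    
......═.....................    
......═.....................    
......═.....................    
...═════.═════════════......    
......═.....................    
                                
                                
                                
                                
                                
                                


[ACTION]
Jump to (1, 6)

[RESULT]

                                
                                
                                
                                
                                
               .♣♣......═.......
               .♣.......═.......
               ~........═.......
               .~.......═.......
               ~................
               .........═.......
               .@...............
               .........═.......
               .........═.......
               .........═.......
               ...........♣.....
               .........═.♣.....
               .........═♣......
               .........═.......
               .........═.......
               .........═.......
               ......═════.═════
               .........═.......


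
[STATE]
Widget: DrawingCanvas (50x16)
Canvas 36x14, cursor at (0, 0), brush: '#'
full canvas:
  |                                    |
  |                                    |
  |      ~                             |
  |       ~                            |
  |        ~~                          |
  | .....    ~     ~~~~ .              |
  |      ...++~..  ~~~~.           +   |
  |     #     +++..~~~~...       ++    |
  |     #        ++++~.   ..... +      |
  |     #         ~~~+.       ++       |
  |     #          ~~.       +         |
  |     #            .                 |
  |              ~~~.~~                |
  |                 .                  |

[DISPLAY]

+                                                 
                                                  
      ~                                           
       ~                                          
        ~~                                        
 .....    ~     ~~~~ .                            
      ...++~..  ~~~~.           +                 
     #     +++..~~~~...       ++                  
     #        ++++~.   ..... +                    
     #         ~~~+.       ++                     
     #          ~~.       +                       
     #            .                               
              ~~~.~~                              
                 .                                
                                                  
                                                  


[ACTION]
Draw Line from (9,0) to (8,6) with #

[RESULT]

+                                                 
                                                  
      ~                                           
       ~                                          
        ~~                                        
 .....    ~     ~~~~ .                            
      ...++~..  ~~~~.           +                 
     #     +++..~~~~...       ++                  
    ###       ++++~.   ..... +                    
#### #         ~~~+.       ++                     
     #          ~~.       +                       
     #            .                               
              ~~~.~~                              
                 .                                
                                                  
                                                  


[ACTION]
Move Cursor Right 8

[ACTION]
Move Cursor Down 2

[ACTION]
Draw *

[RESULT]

                                                  
                                                  
      ~ *                                         
       ~                                          
        ~~                                        
 .....    ~     ~~~~ .                            
      ...++~..  ~~~~.           +                 
     #     +++..~~~~...       ++                  
    ###       ++++~.   ..... +                    
#### #         ~~~+.       ++                     
     #          ~~.       +                       
     #            .                               
              ~~~.~~                              
                 .                                
                                                  
                                                  


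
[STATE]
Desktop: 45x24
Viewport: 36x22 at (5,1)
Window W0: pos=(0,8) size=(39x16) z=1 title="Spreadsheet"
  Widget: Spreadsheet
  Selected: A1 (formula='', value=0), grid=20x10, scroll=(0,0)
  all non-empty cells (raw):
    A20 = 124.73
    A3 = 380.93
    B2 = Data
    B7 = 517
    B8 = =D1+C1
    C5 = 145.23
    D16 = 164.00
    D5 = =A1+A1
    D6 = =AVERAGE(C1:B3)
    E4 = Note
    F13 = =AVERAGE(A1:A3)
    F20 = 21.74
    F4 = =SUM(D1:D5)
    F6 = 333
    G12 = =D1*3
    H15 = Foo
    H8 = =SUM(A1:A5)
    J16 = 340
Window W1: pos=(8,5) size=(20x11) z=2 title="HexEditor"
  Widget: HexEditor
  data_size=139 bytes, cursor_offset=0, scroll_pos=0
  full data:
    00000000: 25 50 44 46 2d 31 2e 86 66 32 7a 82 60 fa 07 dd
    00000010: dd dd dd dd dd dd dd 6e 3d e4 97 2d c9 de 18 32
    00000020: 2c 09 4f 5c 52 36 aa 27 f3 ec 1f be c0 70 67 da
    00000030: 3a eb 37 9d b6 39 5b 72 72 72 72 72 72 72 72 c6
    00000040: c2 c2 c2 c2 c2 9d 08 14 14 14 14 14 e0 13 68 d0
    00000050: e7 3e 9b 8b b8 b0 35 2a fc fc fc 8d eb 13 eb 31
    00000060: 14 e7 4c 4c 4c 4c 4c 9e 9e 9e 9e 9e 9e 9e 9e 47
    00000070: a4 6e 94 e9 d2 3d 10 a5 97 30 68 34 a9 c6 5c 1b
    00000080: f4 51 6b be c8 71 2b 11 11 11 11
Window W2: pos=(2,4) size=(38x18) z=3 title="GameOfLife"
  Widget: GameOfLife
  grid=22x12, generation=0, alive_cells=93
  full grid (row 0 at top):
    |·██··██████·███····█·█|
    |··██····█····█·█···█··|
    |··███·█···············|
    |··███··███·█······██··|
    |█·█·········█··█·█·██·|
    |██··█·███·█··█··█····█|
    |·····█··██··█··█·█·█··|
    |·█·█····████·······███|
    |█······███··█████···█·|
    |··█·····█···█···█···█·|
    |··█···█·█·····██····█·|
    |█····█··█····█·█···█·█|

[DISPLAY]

                                    
                                    
                                    
━━━━━━━━━━━━━━━━━━━━━━━━━━━━━━━━━━┓ 
ameOfLife                         ┃ 
──────────────────────────────────┨ 
n: 0                              ┃ 
█··██████·███····█·█              ┃ 
██····█····█·█···█··              ┃ 
███·█···············              ┃ 
███··███·█······██··              ┃ 
█·········█··█·█·██·              ┃ 
··█·███·█··█··█····█              ┃ 
···█··██··█··█·█·█··              ┃ 
·█····████·······███              ┃ 
·····███··█████···█·              ┃ 
█·····█···█···█···█·              ┃ 
█···█·█·····██····█·              ┃ 
···█··█····█·█···█·█              ┃ 
                                  ┃ 
━━━━━━━━━━━━━━━━━━━━━━━━━━━━━━━━━━┛ 
       0       0       0       0 ┃  


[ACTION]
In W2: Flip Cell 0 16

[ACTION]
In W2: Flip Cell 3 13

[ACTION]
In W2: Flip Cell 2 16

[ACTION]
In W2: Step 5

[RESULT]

                                    
                                    
                                    
━━━━━━━━━━━━━━━━━━━━━━━━━━━━━━━━━━┓ 
ameOfLife                         ┃ 
──────────────────────────────────┨ 
n: 5                              ┃ 
··············█·····              ┃ 
···█·████··█··█·····              ┃ 
███·██·█·█··········              ┃ 
█···██·███·██·······              ┃ 
·███···██··██·······              ┃ 
··█····███··█·······              ┃ 
··█·········█···█···              ┃ 
█·██····█····█···█··              ┃ 
██·····██·█··█····█·              ┃ 
██······█····█······              ┃ 
█····██············█              ┃ 
···········██·█···█·              ┃ 
                                  ┃ 
━━━━━━━━━━━━━━━━━━━━━━━━━━━━━━━━━━┛ 
       0       0       0       0 ┃  


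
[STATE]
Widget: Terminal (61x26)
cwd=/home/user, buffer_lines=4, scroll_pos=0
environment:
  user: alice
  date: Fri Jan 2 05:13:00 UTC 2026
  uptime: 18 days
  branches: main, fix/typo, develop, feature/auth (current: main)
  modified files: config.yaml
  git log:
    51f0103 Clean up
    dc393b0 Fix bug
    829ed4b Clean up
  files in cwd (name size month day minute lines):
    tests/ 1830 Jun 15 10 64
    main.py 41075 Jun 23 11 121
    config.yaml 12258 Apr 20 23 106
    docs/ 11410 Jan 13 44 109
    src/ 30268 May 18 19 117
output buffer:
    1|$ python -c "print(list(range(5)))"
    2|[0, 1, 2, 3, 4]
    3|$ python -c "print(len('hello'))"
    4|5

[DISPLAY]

$ python -c "print(list(range(5)))"                          
[0, 1, 2, 3, 4]                                              
$ python -c "print(len('hello'))"                            
5                                                            
$ █                                                          
                                                             
                                                             
                                                             
                                                             
                                                             
                                                             
                                                             
                                                             
                                                             
                                                             
                                                             
                                                             
                                                             
                                                             
                                                             
                                                             
                                                             
                                                             
                                                             
                                                             
                                                             


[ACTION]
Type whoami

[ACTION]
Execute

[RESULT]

$ python -c "print(list(range(5)))"                          
[0, 1, 2, 3, 4]                                              
$ python -c "print(len('hello'))"                            
5                                                            
$ whoami                                                     
alice                                                        
$ █                                                          
                                                             
                                                             
                                                             
                                                             
                                                             
                                                             
                                                             
                                                             
                                                             
                                                             
                                                             
                                                             
                                                             
                                                             
                                                             
                                                             
                                                             
                                                             
                                                             


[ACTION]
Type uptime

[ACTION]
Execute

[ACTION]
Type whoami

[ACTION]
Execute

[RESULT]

$ python -c "print(list(range(5)))"                          
[0, 1, 2, 3, 4]                                              
$ python -c "print(len('hello'))"                            
5                                                            
$ whoami                                                     
alice                                                        
$ uptime                                                     
 10:00  up 18 days                                           
$ whoami                                                     
alice                                                        
$ █                                                          
                                                             
                                                             
                                                             
                                                             
                                                             
                                                             
                                                             
                                                             
                                                             
                                                             
                                                             
                                                             
                                                             
                                                             
                                                             


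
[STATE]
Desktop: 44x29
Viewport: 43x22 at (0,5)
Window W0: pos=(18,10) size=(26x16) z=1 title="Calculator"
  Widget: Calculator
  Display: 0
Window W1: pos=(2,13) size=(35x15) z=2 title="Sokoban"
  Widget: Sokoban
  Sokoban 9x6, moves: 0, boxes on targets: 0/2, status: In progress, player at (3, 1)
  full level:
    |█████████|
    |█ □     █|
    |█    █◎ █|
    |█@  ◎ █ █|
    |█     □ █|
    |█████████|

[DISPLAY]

                                           
                                           
                                           
                                           
                                           
                  ┏━━━━━━━━━━━━━━━━━━━━━━━━
                  ┃ Calculator             
                  ┠────────────────────────
  ┏━━━━━━━━━━━━━━━━━━━━━━━━━━━━━━━━━┓     0
  ┃ Sokoban                         ┃      
  ┠─────────────────────────────────┨      
  ┃█████████                        ┃      
  ┃█ □     █                        ┃      
  ┃█    █◎ █                        ┃      
  ┃█@  ◎ █ █                        ┃      
  ┃█     □ █                        ┃      
  ┃█████████                        ┃      
  ┃Moves: 0  0/2                    ┃      
  ┃                                 ┃      
  ┃                                 ┃      
  ┃                                 ┃━━━━━━
  ┃                                 ┃      


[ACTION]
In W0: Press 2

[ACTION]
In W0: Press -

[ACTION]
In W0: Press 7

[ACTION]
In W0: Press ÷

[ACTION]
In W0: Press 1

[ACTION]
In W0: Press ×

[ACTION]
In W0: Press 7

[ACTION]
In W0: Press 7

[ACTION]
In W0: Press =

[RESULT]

                                           
                                           
                                           
                                           
                                           
                  ┏━━━━━━━━━━━━━━━━━━━━━━━━
                  ┃ Calculator             
                  ┠────────────────────────
  ┏━━━━━━━━━━━━━━━━━━━━━━━━━━━━━━━━━┓  -385
  ┃ Sokoban                         ┃      
  ┠─────────────────────────────────┨      
  ┃█████████                        ┃      
  ┃█ □     █                        ┃      
  ┃█    █◎ █                        ┃      
  ┃█@  ◎ █ █                        ┃      
  ┃█     □ █                        ┃      
  ┃█████████                        ┃      
  ┃Moves: 0  0/2                    ┃      
  ┃                                 ┃      
  ┃                                 ┃      
  ┃                                 ┃━━━━━━
  ┃                                 ┃      


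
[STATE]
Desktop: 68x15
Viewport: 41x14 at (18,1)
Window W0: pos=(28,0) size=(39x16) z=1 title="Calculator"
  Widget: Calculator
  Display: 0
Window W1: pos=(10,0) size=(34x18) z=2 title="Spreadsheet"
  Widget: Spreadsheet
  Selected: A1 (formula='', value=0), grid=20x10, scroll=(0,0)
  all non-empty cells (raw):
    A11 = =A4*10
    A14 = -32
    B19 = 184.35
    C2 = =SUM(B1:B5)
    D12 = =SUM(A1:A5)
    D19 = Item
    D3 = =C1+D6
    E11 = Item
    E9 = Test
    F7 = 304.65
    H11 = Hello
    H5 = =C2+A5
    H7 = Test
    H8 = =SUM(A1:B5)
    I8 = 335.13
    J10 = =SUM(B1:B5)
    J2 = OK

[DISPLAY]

sheet                    ┃               
─────────────────────────┨───────────────
                         ┃               
A       B       C       D┃─┐             
-------------------------┃ │             
  [0]       0       0    ┃─┤             
    0       0       0    ┃ │             
    0       0       0    ┃─┤             
    0       0       0    ┃ │             
    0       0       0    ┃─┤             
    0       0       0    ┃ │             
    0       0       0    ┃─┤             
    0       0       0    ┃+│             
    0       0       0    ┃─┘             


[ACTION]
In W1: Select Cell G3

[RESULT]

sheet                    ┃               
─────────────────────────┨───────────────
                         ┃               
A       B       C       D┃─┐             
-------------------------┃ │             
    0       0       0    ┃─┤             
    0       0       0    ┃ │             
    0       0       0    ┃─┤             
    0       0       0    ┃ │             
    0       0       0    ┃─┤             
    0       0       0    ┃ │             
    0       0       0    ┃─┤             
    0       0       0    ┃+│             
    0       0       0    ┃─┘             


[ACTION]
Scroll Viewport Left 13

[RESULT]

     ┃ Spreadsheet                    ┃  
     ┠────────────────────────────────┨──
     ┃G3:                             ┃  
     ┃       A       B       C       D┃─┐
     ┃--------------------------------┃ │
     ┃  1        0       0       0    ┃─┤
     ┃  2        0       0       0    ┃ │
     ┃  3        0       0       0    ┃─┤
     ┃  4        0       0       0    ┃ │
     ┃  5        0       0       0    ┃─┤
     ┃  6        0       0       0    ┃ │
     ┃  7        0       0       0    ┃─┤
     ┃  8        0       0       0    ┃+│
     ┃  9        0       0       0    ┃─┘


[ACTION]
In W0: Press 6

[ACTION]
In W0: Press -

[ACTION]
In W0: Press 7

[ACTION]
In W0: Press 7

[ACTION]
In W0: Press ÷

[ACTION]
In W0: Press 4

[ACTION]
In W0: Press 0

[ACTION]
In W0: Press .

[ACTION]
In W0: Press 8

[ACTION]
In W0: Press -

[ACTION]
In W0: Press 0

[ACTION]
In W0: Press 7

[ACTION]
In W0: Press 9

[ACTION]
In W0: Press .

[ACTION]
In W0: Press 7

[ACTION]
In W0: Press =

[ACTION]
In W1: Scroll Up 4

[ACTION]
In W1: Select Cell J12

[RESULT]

     ┃ Spreadsheet                    ┃  
     ┠────────────────────────────────┨──
     ┃J12:                            ┃  
     ┃       A       B       C       D┃─┐
     ┃--------------------------------┃ │
     ┃  1        0       0       0    ┃─┤
     ┃  2        0       0       0    ┃ │
     ┃  3        0       0       0    ┃─┤
     ┃  4        0       0       0    ┃ │
     ┃  5        0       0       0    ┃─┤
     ┃  6        0       0       0    ┃ │
     ┃  7        0       0       0    ┃─┤
     ┃  8        0       0       0    ┃+│
     ┃  9        0       0       0    ┃─┘
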